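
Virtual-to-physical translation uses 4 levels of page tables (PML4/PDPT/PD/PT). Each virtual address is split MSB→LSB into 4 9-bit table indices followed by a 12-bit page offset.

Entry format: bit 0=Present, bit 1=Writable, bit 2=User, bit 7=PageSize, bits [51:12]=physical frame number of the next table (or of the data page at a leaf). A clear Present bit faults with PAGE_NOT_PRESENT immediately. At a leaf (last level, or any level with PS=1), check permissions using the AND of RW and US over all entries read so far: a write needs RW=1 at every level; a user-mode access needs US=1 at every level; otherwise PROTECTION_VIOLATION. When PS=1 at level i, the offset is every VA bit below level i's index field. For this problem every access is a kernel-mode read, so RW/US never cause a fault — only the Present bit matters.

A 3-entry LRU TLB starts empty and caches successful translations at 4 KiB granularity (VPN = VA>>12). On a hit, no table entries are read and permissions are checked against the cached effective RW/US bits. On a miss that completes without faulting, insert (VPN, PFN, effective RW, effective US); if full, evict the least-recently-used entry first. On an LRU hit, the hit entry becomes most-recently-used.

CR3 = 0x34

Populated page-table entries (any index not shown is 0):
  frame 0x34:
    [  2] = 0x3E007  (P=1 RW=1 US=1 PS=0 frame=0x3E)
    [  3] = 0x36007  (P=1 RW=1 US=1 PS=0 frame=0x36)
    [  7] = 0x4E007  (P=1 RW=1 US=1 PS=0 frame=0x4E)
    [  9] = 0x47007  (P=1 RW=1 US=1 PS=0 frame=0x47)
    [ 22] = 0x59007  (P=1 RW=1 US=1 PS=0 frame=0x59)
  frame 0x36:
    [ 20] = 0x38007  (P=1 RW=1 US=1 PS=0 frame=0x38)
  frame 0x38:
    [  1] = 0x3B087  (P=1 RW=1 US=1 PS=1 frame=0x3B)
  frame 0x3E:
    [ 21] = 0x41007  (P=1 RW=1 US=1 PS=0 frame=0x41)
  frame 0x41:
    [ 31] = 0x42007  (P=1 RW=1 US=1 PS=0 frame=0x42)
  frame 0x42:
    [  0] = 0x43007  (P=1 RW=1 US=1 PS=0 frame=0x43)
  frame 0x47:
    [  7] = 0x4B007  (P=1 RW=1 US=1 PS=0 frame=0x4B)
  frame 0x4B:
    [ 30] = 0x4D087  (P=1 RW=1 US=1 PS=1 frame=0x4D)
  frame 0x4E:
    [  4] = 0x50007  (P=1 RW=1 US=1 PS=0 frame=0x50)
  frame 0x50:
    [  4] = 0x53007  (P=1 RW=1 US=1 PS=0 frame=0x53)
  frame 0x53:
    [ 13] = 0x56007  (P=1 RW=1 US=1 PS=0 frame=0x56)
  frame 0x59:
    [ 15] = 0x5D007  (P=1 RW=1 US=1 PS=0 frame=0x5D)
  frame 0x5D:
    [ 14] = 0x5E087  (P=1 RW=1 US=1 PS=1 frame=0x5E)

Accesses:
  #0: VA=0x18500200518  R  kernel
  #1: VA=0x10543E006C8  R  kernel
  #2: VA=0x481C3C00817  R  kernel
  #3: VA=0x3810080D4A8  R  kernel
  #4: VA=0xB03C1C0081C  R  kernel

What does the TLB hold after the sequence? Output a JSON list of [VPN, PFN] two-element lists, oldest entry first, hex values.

Per-access translation:
#0 VA=0x18500200518 (r,kernel):
  [0] read 0x34 idx=3: raw=0x36007 flags P=1 W=1 U=1 S=0
  [1] read 0x36 idx=20: raw=0x38007 flags P=1 W=1 U=1 S=0
  [2] read 0x38 idx=1: raw=0x3B087 flags P=1 W=1 U=1 S=1
  ✓ 0x3B518 (huge @L2)  — 3 lookups
#1 VA=0x10543E006C8 (r,kernel):
  [0] read 0x34 idx=2: raw=0x3E007 flags P=1 W=1 U=1 S=0
  [1] read 0x3E idx=21: raw=0x41007 flags P=1 W=1 U=1 S=0
  [2] read 0x41 idx=31: raw=0x42007 flags P=1 W=1 U=1 S=0
  [3] read 0x42 idx=0: raw=0x43007 flags P=1 W=1 U=1 S=0
  ✓ 0x436C8  — 4 lookups
#2 VA=0x481C3C00817 (r,kernel):
  [0] read 0x34 idx=9: raw=0x47007 flags P=1 W=1 U=1 S=0
  [1] read 0x47 idx=7: raw=0x4B007 flags P=1 W=1 U=1 S=0
  [2] read 0x4B idx=30: raw=0x4D087 flags P=1 W=1 U=1 S=1
  ✓ 0x4D817 (huge @L2)  — 3 lookups
#3 VA=0x3810080D4A8 (r,kernel):
  [0] read 0x34 idx=7: raw=0x4E007 flags P=1 W=1 U=1 S=0
  [1] read 0x4E idx=4: raw=0x50007 flags P=1 W=1 U=1 S=0
  [2] read 0x50 idx=4: raw=0x53007 flags P=1 W=1 U=1 S=0
  [3] read 0x53 idx=13: raw=0x56007 flags P=1 W=1 U=1 S=0
  ✓ 0x564A8  — 4 lookups
#4 VA=0xB03C1C0081C (r,kernel):
  [0] read 0x34 idx=22: raw=0x59007 flags P=1 W=1 U=1 S=0
  [1] read 0x59 idx=15: raw=0x5D007 flags P=1 W=1 U=1 S=0
  [2] read 0x5D idx=14: raw=0x5E087 flags P=1 W=1 U=1 S=1
  ✓ 0x5E81C (huge @L2)  — 3 lookups

TLB: [["0x481C3C00", "0x4D"], ["0x3810080D", "0x56"], ["0xB03C1C00", "0x5E"]]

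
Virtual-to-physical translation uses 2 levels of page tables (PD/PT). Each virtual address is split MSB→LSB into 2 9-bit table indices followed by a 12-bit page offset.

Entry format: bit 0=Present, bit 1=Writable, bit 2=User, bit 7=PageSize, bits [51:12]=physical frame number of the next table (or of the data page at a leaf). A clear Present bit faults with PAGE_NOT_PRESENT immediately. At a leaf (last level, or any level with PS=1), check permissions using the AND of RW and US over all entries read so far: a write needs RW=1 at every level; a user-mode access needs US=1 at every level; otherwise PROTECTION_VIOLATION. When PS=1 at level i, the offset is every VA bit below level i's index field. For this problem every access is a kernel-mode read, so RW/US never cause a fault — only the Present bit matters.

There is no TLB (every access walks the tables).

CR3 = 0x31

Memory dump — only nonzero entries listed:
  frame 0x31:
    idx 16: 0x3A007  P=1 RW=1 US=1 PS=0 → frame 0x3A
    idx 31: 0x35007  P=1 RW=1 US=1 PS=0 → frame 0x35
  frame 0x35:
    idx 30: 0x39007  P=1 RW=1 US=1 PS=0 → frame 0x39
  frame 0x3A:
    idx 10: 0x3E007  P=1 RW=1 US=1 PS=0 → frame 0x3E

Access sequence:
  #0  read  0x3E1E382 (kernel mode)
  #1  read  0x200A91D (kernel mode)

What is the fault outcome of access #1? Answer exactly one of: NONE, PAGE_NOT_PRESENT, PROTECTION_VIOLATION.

Walk each access:
#0 VA=0x3E1E382 (r,kernel):
  lvl0: tbl 0x31, slot 31 ⇒ 0x35007 (P1/RW1/US1/PS0)
  lvl1: tbl 0x35, slot 30 ⇒ 0x39007 (P1/RW1/US1/PS0)
  ⇒ phys 0x39382  [2 reads]
#1 VA=0x200A91D (r,kernel):
  lvl0: tbl 0x31, slot 16 ⇒ 0x3A007 (P1/RW1/US1/PS0)
  lvl1: tbl 0x3A, slot 10 ⇒ 0x3E007 (P1/RW1/US1/PS0)
  ⇒ phys 0x3E91D  [2 reads]

Access #1 fault: NONE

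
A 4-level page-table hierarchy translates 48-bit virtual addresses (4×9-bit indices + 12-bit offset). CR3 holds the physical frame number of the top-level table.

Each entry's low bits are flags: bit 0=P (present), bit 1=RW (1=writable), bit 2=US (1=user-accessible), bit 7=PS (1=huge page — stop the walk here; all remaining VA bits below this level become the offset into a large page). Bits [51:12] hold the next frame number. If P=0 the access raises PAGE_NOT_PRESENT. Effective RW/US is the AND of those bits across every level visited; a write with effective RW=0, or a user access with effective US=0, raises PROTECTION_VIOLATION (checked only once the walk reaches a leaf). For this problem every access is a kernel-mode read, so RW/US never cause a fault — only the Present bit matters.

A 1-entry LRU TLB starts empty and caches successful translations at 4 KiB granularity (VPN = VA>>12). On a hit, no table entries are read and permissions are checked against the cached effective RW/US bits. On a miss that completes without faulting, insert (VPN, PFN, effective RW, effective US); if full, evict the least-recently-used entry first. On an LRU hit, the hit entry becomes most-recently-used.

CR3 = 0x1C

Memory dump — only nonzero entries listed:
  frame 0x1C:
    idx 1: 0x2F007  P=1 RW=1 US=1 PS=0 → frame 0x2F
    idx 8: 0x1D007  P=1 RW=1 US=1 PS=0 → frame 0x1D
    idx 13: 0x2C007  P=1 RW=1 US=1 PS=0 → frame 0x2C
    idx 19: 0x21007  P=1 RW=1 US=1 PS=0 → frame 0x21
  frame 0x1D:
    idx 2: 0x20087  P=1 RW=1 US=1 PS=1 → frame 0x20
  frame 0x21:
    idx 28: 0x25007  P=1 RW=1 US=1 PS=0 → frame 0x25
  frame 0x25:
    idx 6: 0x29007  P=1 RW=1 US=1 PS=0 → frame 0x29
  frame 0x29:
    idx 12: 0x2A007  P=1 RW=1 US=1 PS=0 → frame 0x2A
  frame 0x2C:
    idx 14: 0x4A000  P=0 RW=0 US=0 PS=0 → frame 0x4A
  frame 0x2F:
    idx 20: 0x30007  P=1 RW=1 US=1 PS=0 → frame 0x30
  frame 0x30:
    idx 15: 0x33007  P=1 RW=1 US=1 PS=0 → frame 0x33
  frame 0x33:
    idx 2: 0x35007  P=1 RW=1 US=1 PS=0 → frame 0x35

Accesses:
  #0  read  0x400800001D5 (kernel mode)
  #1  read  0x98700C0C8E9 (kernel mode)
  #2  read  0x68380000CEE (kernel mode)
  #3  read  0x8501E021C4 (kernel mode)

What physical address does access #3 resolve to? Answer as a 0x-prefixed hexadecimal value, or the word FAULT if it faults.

Per-access translation:
#0 VA=0x400800001D5 (r,kernel):
  L0: frame=0x1C idx=8 entry=0x1D007 [P=1 RW=1 US=1 PS=0]
  L1: frame=0x1D idx=2 entry=0x20087 [P=1 RW=1 US=1 PS=1]
  ✓ 0x201D5 (huge @L1)  — 2 lookups
#1 VA=0x98700C0C8E9 (r,kernel):
  L0: frame=0x1C idx=19 entry=0x21007 [P=1 RW=1 US=1 PS=0]
  L1: frame=0x21 idx=28 entry=0x25007 [P=1 RW=1 US=1 PS=0]
  L2: frame=0x25 idx=6 entry=0x29007 [P=1 RW=1 US=1 PS=0]
  L3: frame=0x29 idx=12 entry=0x2A007 [P=1 RW=1 US=1 PS=0]
  ✓ 0x2A8E9  — 4 lookups
#2 VA=0x68380000CEE (r,kernel):
  L0: frame=0x1C idx=13 entry=0x2C007 [P=1 RW=1 US=1 PS=0]
  L1: frame=0x2C idx=14 entry=0x4A000 [P=0 RW=0 US=0 PS=0]
  ✗ PAGE_NOT_PRESENT  [2 reads]
#3 VA=0x8501E021C4 (r,kernel):
  L0: frame=0x1C idx=1 entry=0x2F007 [P=1 RW=1 US=1 PS=0]
  L1: frame=0x2F idx=20 entry=0x30007 [P=1 RW=1 US=1 PS=0]
  L2: frame=0x30 idx=15 entry=0x33007 [P=1 RW=1 US=1 PS=0]
  L3: frame=0x33 idx=2 entry=0x35007 [P=1 RW=1 US=1 PS=0]
  ✓ 0x351C4  — 4 lookups

Access #3 PA: 0x351C4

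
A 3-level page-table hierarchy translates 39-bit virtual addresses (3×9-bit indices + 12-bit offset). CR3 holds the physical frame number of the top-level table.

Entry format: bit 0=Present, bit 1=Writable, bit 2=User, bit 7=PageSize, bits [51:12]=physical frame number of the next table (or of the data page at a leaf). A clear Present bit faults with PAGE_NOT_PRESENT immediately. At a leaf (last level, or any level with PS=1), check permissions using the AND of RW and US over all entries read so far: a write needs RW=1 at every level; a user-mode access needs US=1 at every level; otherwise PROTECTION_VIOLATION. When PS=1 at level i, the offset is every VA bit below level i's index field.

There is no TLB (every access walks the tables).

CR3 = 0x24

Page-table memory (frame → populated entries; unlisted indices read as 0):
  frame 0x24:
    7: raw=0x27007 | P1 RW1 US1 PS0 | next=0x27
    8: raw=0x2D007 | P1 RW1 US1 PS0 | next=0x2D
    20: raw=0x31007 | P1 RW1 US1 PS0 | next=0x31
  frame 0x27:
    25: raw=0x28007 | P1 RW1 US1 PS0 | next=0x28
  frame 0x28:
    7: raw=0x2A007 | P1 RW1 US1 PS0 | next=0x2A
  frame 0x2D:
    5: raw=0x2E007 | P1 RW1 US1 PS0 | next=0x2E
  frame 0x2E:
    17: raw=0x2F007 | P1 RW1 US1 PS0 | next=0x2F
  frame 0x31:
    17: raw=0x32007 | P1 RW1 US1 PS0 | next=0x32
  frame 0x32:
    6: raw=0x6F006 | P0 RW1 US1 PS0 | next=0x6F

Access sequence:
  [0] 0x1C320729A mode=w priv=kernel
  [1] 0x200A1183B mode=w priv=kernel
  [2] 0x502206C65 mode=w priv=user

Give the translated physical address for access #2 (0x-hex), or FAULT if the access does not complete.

Per-access translation:
#0 VA=0x1C320729A (w,kernel):
  L0: frame=0x24 idx=7 entry=0x27007 [P=1 RW=1 US=1 PS=0]
  L1: frame=0x27 idx=25 entry=0x28007 [P=1 RW=1 US=1 PS=0]
  L2: frame=0x28 idx=7 entry=0x2A007 [P=1 RW=1 US=1 PS=0]
  ⇒ phys 0x2A29A  [3 reads]
#1 VA=0x200A1183B (w,kernel):
  L0: frame=0x24 idx=8 entry=0x2D007 [P=1 RW=1 US=1 PS=0]
  L1: frame=0x2D idx=5 entry=0x2E007 [P=1 RW=1 US=1 PS=0]
  L2: frame=0x2E idx=17 entry=0x2F007 [P=1 RW=1 US=1 PS=0]
  ⇒ phys 0x2F83B  [3 reads]
#2 VA=0x502206C65 (w,user):
  L0: frame=0x24 idx=20 entry=0x31007 [P=1 RW=1 US=1 PS=0]
  L1: frame=0x31 idx=17 entry=0x32007 [P=1 RW=1 US=1 PS=0]
  L2: frame=0x32 idx=6 entry=0x6F006 [P=0 RW=1 US=1 PS=0]
  ⇒ fault: PAGE_NOT_PRESENT  — 3 lookups

Access #2 PA: FAULT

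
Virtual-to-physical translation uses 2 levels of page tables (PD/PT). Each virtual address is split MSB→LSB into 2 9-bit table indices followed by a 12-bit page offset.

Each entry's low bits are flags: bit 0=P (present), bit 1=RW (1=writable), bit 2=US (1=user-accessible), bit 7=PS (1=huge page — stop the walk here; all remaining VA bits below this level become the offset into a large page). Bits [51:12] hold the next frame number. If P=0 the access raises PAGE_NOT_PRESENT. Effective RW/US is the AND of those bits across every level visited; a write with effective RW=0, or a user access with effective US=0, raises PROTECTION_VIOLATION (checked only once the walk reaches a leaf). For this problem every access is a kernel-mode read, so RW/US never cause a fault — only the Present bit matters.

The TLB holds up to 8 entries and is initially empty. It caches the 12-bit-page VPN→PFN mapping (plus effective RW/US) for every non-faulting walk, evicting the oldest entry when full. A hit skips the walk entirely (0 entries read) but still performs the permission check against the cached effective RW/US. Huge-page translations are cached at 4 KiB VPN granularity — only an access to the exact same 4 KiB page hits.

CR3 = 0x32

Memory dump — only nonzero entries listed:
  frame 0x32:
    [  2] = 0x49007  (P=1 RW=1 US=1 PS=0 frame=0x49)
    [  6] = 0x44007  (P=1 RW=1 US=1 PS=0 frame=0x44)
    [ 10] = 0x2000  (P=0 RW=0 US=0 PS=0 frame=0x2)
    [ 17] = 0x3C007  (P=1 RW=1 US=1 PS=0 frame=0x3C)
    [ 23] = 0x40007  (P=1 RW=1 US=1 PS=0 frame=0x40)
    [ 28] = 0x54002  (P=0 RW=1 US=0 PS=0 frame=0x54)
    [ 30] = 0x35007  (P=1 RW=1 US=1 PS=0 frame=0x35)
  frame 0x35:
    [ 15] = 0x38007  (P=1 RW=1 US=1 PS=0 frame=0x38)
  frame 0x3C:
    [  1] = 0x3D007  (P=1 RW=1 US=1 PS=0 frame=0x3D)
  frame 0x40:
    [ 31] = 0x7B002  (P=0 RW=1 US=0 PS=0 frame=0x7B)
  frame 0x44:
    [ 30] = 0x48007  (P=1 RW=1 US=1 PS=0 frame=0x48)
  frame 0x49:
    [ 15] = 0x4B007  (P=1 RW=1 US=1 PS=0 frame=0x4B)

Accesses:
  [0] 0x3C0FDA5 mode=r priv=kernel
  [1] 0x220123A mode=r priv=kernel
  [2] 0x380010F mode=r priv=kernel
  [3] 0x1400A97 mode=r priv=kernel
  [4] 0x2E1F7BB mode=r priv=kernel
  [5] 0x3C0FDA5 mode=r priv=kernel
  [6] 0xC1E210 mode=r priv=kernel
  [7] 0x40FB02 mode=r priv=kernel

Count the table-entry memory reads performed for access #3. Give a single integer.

Per-access translation:
#0 VA=0x3C0FDA5 (r,kernel):
  L0: frame=0x32 idx=30 entry=0x35007 [P=1 RW=1 US=1 PS=0]
  L1: frame=0x35 idx=15 entry=0x38007 [P=1 RW=1 US=1 PS=0]
  ⇒ phys 0x38DA5  [2 reads]
#1 VA=0x220123A (r,kernel):
  L0: frame=0x32 idx=17 entry=0x3C007 [P=1 RW=1 US=1 PS=0]
  L1: frame=0x3C idx=1 entry=0x3D007 [P=1 RW=1 US=1 PS=0]
  ⇒ phys 0x3D23A  [2 reads]
#2 VA=0x380010F (r,kernel):
  L0: frame=0x32 idx=28 entry=0x54002 [P=0 RW=1 US=0 PS=0]
  ⇒ fault: PAGE_NOT_PRESENT  — 1 lookups
#3 VA=0x1400A97 (r,kernel):
  L0: frame=0x32 idx=10 entry=0x2000 [P=0 RW=0 US=0 PS=0]
  ⇒ fault: PAGE_NOT_PRESENT  — 1 lookups
#4 VA=0x2E1F7BB (r,kernel):
  L0: frame=0x32 idx=23 entry=0x40007 [P=1 RW=1 US=1 PS=0]
  L1: frame=0x40 idx=31 entry=0x7B002 [P=0 RW=1 US=0 PS=0]
  ⇒ fault: PAGE_NOT_PRESENT  — 2 lookups
#5 VA=0x3C0FDA5 (r,kernel):
  TLB hit vpn=0x3C0F → PA=0x38DA5
#6 VA=0xC1E210 (r,kernel):
  L0: frame=0x32 idx=6 entry=0x44007 [P=1 RW=1 US=1 PS=0]
  L1: frame=0x44 idx=30 entry=0x48007 [P=1 RW=1 US=1 PS=0]
  ⇒ phys 0x48210  [2 reads]
#7 VA=0x40FB02 (r,kernel):
  L0: frame=0x32 idx=2 entry=0x49007 [P=1 RW=1 US=1 PS=0]
  L1: frame=0x49 idx=15 entry=0x4B007 [P=1 RW=1 US=1 PS=0]
  ⇒ phys 0x4BB02  [2 reads]

Entries read for #3: 1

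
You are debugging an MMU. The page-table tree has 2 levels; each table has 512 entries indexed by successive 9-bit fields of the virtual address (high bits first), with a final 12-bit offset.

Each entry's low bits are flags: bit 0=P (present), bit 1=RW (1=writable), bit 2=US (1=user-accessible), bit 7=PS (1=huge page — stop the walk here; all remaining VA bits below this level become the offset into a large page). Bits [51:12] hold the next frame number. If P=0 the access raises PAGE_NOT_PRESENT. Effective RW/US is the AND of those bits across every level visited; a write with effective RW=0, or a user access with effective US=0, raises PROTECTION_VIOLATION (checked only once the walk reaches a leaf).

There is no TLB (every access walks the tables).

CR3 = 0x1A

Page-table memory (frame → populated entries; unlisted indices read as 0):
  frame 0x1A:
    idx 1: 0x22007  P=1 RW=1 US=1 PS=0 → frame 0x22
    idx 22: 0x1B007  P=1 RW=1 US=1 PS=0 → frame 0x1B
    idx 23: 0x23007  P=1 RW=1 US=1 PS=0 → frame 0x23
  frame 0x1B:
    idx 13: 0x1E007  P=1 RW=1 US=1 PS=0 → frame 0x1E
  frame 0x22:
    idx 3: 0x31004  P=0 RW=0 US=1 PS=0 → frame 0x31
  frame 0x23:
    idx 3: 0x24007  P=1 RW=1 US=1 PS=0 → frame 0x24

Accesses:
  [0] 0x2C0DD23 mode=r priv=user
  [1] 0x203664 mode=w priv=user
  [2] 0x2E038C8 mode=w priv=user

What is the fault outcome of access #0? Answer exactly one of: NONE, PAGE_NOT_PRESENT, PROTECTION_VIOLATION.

Trace:
#0 VA=0x2C0DD23 (r,user):
  L0 @0x1A[22] → 0x1B007  P=1,RW=1,US=1,PS=0
  L1 @0x1B[13] → 0x1E007  P=1,RW=1,US=1,PS=0
  ⇒ phys 0x1ED23  [2 reads]
#1 VA=0x203664 (w,user):
  L0 @0x1A[1] → 0x22007  P=1,RW=1,US=1,PS=0
  L1 @0x22[3] → 0x31004  P=0,RW=0,US=1,PS=0
  ⇒ fault: PAGE_NOT_PRESENT  — 2 lookups
#2 VA=0x2E038C8 (w,user):
  L0 @0x1A[23] → 0x23007  P=1,RW=1,US=1,PS=0
  L1 @0x23[3] → 0x24007  P=1,RW=1,US=1,PS=0
  ⇒ phys 0x248C8  [2 reads]

Access #0 fault: NONE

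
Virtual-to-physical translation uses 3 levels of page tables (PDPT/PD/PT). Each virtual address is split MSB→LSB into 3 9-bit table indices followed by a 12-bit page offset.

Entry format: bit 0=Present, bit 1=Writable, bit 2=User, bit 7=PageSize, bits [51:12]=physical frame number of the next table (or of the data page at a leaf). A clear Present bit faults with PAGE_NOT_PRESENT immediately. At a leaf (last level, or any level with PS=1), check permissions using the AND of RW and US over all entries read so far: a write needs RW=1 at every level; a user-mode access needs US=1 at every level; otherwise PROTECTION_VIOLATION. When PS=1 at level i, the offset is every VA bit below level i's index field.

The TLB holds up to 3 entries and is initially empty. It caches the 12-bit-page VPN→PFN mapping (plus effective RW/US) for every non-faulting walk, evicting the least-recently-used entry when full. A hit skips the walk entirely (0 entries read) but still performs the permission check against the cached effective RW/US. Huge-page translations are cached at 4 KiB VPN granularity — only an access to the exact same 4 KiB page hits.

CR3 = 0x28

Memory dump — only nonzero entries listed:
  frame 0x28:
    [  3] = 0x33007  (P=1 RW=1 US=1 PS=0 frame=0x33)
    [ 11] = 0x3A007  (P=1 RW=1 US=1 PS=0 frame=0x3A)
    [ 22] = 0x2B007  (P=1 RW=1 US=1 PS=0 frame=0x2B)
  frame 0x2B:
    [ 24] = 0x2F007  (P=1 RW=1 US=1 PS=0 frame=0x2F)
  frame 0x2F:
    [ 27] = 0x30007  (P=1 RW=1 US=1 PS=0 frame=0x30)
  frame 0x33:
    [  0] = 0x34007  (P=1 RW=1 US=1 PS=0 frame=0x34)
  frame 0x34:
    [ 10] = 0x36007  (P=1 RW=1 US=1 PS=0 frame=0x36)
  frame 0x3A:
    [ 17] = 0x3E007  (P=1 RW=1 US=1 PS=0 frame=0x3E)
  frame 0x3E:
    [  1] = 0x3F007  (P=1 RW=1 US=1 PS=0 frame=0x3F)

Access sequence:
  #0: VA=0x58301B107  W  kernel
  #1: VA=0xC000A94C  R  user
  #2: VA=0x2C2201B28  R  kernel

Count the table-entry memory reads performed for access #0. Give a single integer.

Walk each access:
#0 VA=0x58301B107 (w,kernel):
  [0] read 0x28 idx=22: raw=0x2B007 flags P=1 W=1 U=1 S=0
  [1] read 0x2B idx=24: raw=0x2F007 flags P=1 W=1 U=1 S=0
  [2] read 0x2F idx=27: raw=0x30007 flags P=1 W=1 U=1 S=0
  → PA=0x30107  (3 entries read)
#1 VA=0xC000A94C (r,user):
  [0] read 0x28 idx=3: raw=0x33007 flags P=1 W=1 U=1 S=0
  [1] read 0x33 idx=0: raw=0x34007 flags P=1 W=1 U=1 S=0
  [2] read 0x34 idx=10: raw=0x36007 flags P=1 W=1 U=1 S=0
  → PA=0x3694C  (3 entries read)
#2 VA=0x2C2201B28 (r,kernel):
  [0] read 0x28 idx=11: raw=0x3A007 flags P=1 W=1 U=1 S=0
  [1] read 0x3A idx=17: raw=0x3E007 flags P=1 W=1 U=1 S=0
  [2] read 0x3E idx=1: raw=0x3F007 flags P=1 W=1 U=1 S=0
  → PA=0x3FB28  (3 entries read)

Entries read for #0: 3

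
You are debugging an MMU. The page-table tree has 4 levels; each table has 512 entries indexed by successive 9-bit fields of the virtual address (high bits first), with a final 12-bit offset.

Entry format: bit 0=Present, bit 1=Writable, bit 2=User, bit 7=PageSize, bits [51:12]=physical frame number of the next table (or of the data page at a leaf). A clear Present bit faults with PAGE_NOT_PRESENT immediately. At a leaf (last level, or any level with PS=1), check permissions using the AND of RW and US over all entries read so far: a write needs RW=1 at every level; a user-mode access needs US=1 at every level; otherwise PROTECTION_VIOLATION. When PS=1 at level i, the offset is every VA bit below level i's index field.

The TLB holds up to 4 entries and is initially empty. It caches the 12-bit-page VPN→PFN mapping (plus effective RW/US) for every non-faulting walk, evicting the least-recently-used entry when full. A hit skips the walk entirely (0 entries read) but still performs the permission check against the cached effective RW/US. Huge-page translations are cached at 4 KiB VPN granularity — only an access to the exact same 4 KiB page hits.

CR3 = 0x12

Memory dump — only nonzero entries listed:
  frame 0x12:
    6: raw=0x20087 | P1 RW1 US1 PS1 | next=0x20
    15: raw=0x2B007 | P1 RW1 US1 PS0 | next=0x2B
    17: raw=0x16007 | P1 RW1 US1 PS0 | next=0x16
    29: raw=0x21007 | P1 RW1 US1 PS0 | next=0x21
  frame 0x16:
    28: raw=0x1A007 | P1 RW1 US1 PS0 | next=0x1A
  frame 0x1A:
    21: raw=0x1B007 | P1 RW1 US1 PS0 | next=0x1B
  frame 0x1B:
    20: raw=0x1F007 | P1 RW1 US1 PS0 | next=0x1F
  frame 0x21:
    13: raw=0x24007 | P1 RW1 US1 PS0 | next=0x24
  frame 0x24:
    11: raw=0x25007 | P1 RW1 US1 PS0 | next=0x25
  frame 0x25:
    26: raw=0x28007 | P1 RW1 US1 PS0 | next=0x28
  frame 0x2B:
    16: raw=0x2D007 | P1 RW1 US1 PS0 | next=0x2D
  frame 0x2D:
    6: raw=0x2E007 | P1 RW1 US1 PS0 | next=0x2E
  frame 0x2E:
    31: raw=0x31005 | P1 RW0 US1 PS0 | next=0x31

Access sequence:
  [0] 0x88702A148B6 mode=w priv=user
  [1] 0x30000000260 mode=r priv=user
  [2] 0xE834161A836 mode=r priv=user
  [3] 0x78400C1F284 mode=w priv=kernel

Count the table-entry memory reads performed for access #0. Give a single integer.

Trace:
#0 VA=0x88702A148B6 (w,user):
  L0: frame=0x12 idx=17 entry=0x16007 [P=1 RW=1 US=1 PS=0]
  L1: frame=0x16 idx=28 entry=0x1A007 [P=1 RW=1 US=1 PS=0]
  L2: frame=0x1A idx=21 entry=0x1B007 [P=1 RW=1 US=1 PS=0]
  L3: frame=0x1B idx=20 entry=0x1F007 [P=1 RW=1 US=1 PS=0]
  → PA=0x1F8B6  (4 entries read)
#1 VA=0x30000000260 (r,user):
  L0: frame=0x12 idx=6 entry=0x20087 [P=1 RW=1 US=1 PS=1]
  → PA=0x20260 (huge @L0)  (1 entries read)
#2 VA=0xE834161A836 (r,user):
  L0: frame=0x12 idx=29 entry=0x21007 [P=1 RW=1 US=1 PS=0]
  L1: frame=0x21 idx=13 entry=0x24007 [P=1 RW=1 US=1 PS=0]
  L2: frame=0x24 idx=11 entry=0x25007 [P=1 RW=1 US=1 PS=0]
  L3: frame=0x25 idx=26 entry=0x28007 [P=1 RW=1 US=1 PS=0]
  → PA=0x28836  (4 entries read)
#3 VA=0x78400C1F284 (w,kernel):
  L0: frame=0x12 idx=15 entry=0x2B007 [P=1 RW=1 US=1 PS=0]
  L1: frame=0x2B idx=16 entry=0x2D007 [P=1 RW=1 US=1 PS=0]
  L2: frame=0x2D idx=6 entry=0x2E007 [P=1 RW=1 US=1 PS=0]
  L3: frame=0x2E idx=31 entry=0x31005 [P=1 RW=0 US=1 PS=0]
  ✗ PROTECTION_VIOLATION  [4 reads]

Entries read for #0: 4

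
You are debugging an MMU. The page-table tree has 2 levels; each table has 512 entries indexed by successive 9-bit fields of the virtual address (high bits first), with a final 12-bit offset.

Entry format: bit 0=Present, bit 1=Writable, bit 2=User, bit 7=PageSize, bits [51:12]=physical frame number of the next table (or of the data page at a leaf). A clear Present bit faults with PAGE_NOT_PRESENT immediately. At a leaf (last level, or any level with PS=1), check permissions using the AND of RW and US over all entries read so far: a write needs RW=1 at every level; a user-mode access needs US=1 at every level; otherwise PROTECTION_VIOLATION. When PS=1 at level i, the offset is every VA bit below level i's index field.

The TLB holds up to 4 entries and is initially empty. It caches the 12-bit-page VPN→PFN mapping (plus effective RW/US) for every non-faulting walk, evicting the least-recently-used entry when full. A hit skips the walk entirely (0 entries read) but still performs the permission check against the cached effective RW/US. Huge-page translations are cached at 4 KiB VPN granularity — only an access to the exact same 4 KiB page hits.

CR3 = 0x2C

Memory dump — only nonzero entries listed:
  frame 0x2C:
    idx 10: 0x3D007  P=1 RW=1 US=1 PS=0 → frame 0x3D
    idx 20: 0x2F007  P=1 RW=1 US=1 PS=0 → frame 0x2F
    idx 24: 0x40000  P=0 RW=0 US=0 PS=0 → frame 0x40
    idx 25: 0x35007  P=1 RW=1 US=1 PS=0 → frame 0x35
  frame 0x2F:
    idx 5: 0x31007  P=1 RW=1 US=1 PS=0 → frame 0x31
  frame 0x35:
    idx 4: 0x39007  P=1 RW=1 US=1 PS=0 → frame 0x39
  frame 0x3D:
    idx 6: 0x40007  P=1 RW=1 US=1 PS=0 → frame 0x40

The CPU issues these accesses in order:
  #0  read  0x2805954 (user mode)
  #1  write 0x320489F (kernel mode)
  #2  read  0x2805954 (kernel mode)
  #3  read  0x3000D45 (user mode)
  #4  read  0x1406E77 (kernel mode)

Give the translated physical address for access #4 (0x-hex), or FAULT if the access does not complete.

Per-access translation:
#0 VA=0x2805954 (r,user):
  L0: frame=0x2C idx=20 entry=0x2F007 [P=1 RW=1 US=1 PS=0]
  L1: frame=0x2F idx=5 entry=0x31007 [P=1 RW=1 US=1 PS=0]
  → PA=0x31954  (2 entries read)
#1 VA=0x320489F (w,kernel):
  L0: frame=0x2C idx=25 entry=0x35007 [P=1 RW=1 US=1 PS=0]
  L1: frame=0x35 idx=4 entry=0x39007 [P=1 RW=1 US=1 PS=0]
  → PA=0x3989F  (2 entries read)
#2 VA=0x2805954 (r,kernel):
  TLB hit vpn=0x2805 → PA=0x31954
#3 VA=0x3000D45 (r,user):
  L0: frame=0x2C idx=24 entry=0x40000 [P=0 RW=0 US=0 PS=0]
  ⇒ fault: PAGE_NOT_PRESENT  — 1 lookups
#4 VA=0x1406E77 (r,kernel):
  L0: frame=0x2C idx=10 entry=0x3D007 [P=1 RW=1 US=1 PS=0]
  L1: frame=0x3D idx=6 entry=0x40007 [P=1 RW=1 US=1 PS=0]
  → PA=0x40E77  (2 entries read)

Access #4 PA: 0x40E77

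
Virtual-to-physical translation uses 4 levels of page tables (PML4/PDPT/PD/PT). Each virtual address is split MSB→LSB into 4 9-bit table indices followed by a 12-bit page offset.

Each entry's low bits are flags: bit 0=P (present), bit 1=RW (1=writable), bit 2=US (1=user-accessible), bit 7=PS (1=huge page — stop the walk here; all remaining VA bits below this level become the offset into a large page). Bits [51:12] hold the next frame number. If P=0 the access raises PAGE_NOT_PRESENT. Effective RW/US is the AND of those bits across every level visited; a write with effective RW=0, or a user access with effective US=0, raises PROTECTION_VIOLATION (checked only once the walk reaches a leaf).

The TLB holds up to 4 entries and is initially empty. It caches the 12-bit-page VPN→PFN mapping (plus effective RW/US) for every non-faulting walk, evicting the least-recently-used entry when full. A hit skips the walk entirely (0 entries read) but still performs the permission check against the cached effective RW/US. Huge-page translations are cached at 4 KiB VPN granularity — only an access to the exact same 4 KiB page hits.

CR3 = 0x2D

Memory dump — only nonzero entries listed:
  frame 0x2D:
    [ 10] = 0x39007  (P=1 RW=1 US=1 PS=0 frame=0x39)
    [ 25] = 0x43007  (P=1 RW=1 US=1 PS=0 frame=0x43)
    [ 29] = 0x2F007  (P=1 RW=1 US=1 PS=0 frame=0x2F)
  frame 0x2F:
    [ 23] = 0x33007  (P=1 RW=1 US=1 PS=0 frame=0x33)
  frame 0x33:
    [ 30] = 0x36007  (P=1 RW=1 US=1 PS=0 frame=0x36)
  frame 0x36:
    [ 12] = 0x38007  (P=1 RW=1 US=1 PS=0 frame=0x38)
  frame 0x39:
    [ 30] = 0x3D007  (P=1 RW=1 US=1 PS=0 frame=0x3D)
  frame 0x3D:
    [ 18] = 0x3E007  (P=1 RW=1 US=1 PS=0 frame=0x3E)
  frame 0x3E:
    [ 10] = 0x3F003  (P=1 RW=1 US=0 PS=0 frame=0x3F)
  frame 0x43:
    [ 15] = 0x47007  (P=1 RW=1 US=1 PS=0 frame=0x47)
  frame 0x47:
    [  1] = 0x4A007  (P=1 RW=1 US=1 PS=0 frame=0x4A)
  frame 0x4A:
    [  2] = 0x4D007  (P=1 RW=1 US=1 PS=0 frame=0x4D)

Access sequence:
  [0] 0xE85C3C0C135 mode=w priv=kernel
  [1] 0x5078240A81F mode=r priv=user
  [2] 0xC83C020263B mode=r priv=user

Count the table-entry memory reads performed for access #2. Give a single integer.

Trace:
#0 VA=0xE85C3C0C135 (w,kernel):
  [0] read 0x2D idx=29: raw=0x2F007 flags P=1 W=1 U=1 S=0
  [1] read 0x2F idx=23: raw=0x33007 flags P=1 W=1 U=1 S=0
  [2] read 0x33 idx=30: raw=0x36007 flags P=1 W=1 U=1 S=0
  [3] read 0x36 idx=12: raw=0x38007 flags P=1 W=1 U=1 S=0
  ⇒ phys 0x38135  [4 reads]
#1 VA=0x5078240A81F (r,user):
  [0] read 0x2D idx=10: raw=0x39007 flags P=1 W=1 U=1 S=0
  [1] read 0x39 idx=30: raw=0x3D007 flags P=1 W=1 U=1 S=0
  [2] read 0x3D idx=18: raw=0x3E007 flags P=1 W=1 U=1 S=0
  [3] read 0x3E idx=10: raw=0x3F003 flags P=1 W=1 U=0 S=0
  ⇒ fault: PROTECTION_VIOLATION  — 4 lookups
#2 VA=0xC83C020263B (r,user):
  [0] read 0x2D idx=25: raw=0x43007 flags P=1 W=1 U=1 S=0
  [1] read 0x43 idx=15: raw=0x47007 flags P=1 W=1 U=1 S=0
  [2] read 0x47 idx=1: raw=0x4A007 flags P=1 W=1 U=1 S=0
  [3] read 0x4A idx=2: raw=0x4D007 flags P=1 W=1 U=1 S=0
  ⇒ phys 0x4D63B  [4 reads]

Entries read for #2: 4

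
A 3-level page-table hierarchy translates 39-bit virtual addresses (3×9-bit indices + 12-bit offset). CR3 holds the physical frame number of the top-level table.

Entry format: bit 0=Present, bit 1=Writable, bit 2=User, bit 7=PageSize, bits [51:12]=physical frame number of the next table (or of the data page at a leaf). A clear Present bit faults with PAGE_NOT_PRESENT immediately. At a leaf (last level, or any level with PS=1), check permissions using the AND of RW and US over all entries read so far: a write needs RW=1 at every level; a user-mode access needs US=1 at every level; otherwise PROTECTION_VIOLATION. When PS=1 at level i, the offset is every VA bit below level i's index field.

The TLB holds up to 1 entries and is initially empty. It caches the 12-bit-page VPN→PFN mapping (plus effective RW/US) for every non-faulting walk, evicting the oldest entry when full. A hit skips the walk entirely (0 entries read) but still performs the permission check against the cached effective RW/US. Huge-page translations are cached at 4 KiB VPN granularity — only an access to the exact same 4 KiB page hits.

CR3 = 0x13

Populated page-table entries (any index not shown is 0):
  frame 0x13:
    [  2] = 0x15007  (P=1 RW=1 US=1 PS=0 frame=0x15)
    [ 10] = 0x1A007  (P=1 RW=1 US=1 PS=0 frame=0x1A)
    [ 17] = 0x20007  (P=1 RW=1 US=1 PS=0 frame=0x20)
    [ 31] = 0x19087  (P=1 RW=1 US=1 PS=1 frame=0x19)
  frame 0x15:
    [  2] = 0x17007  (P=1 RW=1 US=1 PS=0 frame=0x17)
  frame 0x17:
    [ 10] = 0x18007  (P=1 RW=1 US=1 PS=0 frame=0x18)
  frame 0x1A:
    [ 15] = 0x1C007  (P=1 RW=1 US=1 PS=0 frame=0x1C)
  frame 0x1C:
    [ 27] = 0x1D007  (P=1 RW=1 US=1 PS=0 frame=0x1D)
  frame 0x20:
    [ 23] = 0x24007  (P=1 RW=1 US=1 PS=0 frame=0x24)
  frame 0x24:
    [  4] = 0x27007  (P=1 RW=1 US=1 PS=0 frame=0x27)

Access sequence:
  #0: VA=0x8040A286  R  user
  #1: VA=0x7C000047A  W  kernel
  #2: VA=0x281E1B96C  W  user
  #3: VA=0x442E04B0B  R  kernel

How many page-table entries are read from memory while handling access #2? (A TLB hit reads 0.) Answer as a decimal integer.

Walk each access:
#0 VA=0x8040A286 (r,user):
  [0] read 0x13 idx=2: raw=0x15007 flags P=1 W=1 U=1 S=0
  [1] read 0x15 idx=2: raw=0x17007 flags P=1 W=1 U=1 S=0
  [2] read 0x17 idx=10: raw=0x18007 flags P=1 W=1 U=1 S=0
  ⇒ phys 0x18286  [3 reads]
#1 VA=0x7C000047A (w,kernel):
  [0] read 0x13 idx=31: raw=0x19087 flags P=1 W=1 U=1 S=1
  ⇒ phys 0x1947A (huge @L0)  [1 reads]
#2 VA=0x281E1B96C (w,user):
  [0] read 0x13 idx=10: raw=0x1A007 flags P=1 W=1 U=1 S=0
  [1] read 0x1A idx=15: raw=0x1C007 flags P=1 W=1 U=1 S=0
  [2] read 0x1C idx=27: raw=0x1D007 flags P=1 W=1 U=1 S=0
  ⇒ phys 0x1D96C  [3 reads]
#3 VA=0x442E04B0B (r,kernel):
  [0] read 0x13 idx=17: raw=0x20007 flags P=1 W=1 U=1 S=0
  [1] read 0x20 idx=23: raw=0x24007 flags P=1 W=1 U=1 S=0
  [2] read 0x24 idx=4: raw=0x27007 flags P=1 W=1 U=1 S=0
  ⇒ phys 0x27B0B  [3 reads]

Entries read for #2: 3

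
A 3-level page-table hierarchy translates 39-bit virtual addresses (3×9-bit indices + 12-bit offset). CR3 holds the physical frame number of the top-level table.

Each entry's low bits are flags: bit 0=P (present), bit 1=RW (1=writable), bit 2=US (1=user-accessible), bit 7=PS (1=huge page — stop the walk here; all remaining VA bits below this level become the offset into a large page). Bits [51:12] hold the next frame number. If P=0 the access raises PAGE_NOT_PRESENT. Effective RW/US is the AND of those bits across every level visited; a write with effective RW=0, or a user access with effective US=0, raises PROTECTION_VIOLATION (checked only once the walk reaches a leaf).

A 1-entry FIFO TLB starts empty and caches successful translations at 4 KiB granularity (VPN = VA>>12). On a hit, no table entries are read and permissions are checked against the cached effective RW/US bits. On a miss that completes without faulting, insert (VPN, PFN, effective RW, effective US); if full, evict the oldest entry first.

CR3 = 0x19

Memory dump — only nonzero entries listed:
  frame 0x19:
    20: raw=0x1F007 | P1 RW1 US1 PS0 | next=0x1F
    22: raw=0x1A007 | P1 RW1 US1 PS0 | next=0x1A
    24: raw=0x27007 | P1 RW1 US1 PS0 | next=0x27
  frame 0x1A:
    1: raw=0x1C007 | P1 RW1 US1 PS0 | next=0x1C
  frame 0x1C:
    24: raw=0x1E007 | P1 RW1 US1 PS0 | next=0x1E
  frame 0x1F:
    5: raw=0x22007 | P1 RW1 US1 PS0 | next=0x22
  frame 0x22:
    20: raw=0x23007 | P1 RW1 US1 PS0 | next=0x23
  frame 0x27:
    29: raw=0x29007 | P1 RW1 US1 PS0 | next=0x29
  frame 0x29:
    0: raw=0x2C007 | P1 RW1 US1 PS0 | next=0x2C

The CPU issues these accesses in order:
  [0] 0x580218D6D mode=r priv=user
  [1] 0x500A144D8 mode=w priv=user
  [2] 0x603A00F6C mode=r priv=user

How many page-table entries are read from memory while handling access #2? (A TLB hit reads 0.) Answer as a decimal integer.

Per-access translation:
#0 VA=0x580218D6D (r,user):
  L0: frame=0x19 idx=22 entry=0x1A007 [P=1 RW=1 US=1 PS=0]
  L1: frame=0x1A idx=1 entry=0x1C007 [P=1 RW=1 US=1 PS=0]
  L2: frame=0x1C idx=24 entry=0x1E007 [P=1 RW=1 US=1 PS=0]
  ✓ 0x1ED6D  — 3 lookups
#1 VA=0x500A144D8 (w,user):
  L0: frame=0x19 idx=20 entry=0x1F007 [P=1 RW=1 US=1 PS=0]
  L1: frame=0x1F idx=5 entry=0x22007 [P=1 RW=1 US=1 PS=0]
  L2: frame=0x22 idx=20 entry=0x23007 [P=1 RW=1 US=1 PS=0]
  ✓ 0x234D8  — 3 lookups
#2 VA=0x603A00F6C (r,user):
  L0: frame=0x19 idx=24 entry=0x27007 [P=1 RW=1 US=1 PS=0]
  L1: frame=0x27 idx=29 entry=0x29007 [P=1 RW=1 US=1 PS=0]
  L2: frame=0x29 idx=0 entry=0x2C007 [P=1 RW=1 US=1 PS=0]
  ✓ 0x2CF6C  — 3 lookups

Entries read for #2: 3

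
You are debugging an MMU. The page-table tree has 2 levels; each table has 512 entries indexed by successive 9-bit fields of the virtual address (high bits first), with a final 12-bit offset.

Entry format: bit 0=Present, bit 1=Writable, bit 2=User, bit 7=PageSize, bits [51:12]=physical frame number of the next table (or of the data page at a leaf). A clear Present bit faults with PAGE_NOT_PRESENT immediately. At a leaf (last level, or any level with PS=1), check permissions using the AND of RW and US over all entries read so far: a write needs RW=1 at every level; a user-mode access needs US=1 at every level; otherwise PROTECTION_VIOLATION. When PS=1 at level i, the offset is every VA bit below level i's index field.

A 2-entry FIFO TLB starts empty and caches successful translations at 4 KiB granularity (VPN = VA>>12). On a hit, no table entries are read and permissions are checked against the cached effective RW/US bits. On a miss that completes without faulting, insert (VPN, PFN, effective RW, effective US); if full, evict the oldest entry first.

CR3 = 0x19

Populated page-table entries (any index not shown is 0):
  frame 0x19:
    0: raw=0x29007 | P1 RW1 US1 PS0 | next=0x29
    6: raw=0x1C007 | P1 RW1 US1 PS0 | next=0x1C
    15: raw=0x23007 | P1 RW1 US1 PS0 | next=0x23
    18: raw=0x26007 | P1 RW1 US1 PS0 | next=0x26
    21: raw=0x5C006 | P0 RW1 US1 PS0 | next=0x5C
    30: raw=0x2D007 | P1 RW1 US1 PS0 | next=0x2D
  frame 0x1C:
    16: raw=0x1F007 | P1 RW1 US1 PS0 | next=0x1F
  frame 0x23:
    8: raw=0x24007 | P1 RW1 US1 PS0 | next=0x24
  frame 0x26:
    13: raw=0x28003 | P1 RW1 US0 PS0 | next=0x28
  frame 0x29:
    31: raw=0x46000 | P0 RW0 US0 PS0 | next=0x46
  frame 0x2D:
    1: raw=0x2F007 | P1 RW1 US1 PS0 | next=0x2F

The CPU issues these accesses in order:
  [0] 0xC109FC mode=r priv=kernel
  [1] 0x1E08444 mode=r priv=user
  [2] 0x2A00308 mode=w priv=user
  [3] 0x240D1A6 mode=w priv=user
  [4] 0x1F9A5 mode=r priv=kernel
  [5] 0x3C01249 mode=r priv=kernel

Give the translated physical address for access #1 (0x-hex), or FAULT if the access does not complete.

Walk each access:
#0 VA=0xC109FC (r,kernel):
  [0] read 0x19 idx=6: raw=0x1C007 flags P=1 W=1 U=1 S=0
  [1] read 0x1C idx=16: raw=0x1F007 flags P=1 W=1 U=1 S=0
  → PA=0x1F9FC  (2 entries read)
#1 VA=0x1E08444 (r,user):
  [0] read 0x19 idx=15: raw=0x23007 flags P=1 W=1 U=1 S=0
  [1] read 0x23 idx=8: raw=0x24007 flags P=1 W=1 U=1 S=0
  → PA=0x24444  (2 entries read)
#2 VA=0x2A00308 (w,user):
  [0] read 0x19 idx=21: raw=0x5C006 flags P=0 W=1 U=1 S=0
  ✗ PAGE_NOT_PRESENT  [1 reads]
#3 VA=0x240D1A6 (w,user):
  [0] read 0x19 idx=18: raw=0x26007 flags P=1 W=1 U=1 S=0
  [1] read 0x26 idx=13: raw=0x28003 flags P=1 W=1 U=0 S=0
  ✗ PROTECTION_VIOLATION  [2 reads]
#4 VA=0x1F9A5 (r,kernel):
  [0] read 0x19 idx=0: raw=0x29007 flags P=1 W=1 U=1 S=0
  [1] read 0x29 idx=31: raw=0x46000 flags P=0 W=0 U=0 S=0
  ✗ PAGE_NOT_PRESENT  [2 reads]
#5 VA=0x3C01249 (r,kernel):
  [0] read 0x19 idx=30: raw=0x2D007 flags P=1 W=1 U=1 S=0
  [1] read 0x2D idx=1: raw=0x2F007 flags P=1 W=1 U=1 S=0
  → PA=0x2F249  (2 entries read)

Access #1 PA: 0x24444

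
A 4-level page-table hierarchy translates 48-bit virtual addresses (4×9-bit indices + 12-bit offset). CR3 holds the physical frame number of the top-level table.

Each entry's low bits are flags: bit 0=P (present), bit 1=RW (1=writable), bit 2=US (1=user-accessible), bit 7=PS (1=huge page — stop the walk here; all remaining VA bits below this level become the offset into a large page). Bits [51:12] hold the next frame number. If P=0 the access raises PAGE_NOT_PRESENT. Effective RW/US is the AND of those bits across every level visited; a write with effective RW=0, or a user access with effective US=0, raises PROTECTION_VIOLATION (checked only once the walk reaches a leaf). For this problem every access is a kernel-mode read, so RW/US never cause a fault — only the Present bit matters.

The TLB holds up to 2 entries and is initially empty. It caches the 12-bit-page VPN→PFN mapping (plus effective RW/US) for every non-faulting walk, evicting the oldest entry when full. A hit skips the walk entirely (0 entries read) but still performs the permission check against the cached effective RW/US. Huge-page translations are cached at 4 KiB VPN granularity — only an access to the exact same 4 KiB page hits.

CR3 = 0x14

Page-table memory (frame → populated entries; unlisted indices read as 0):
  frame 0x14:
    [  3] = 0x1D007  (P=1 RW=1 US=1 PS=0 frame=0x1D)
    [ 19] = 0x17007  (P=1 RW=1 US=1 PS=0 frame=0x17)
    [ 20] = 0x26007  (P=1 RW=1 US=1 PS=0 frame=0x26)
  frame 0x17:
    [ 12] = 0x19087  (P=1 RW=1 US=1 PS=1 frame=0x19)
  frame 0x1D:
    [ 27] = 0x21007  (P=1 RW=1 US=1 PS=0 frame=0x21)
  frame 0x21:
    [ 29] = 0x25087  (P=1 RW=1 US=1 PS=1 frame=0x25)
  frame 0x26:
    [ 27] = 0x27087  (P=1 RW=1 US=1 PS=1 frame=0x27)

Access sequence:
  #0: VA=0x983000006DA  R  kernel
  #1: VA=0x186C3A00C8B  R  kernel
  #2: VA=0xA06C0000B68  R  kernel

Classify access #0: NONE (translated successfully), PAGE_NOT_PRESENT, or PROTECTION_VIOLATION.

Per-access translation:
#0 VA=0x983000006DA (r,kernel):
  L0: frame=0x14 idx=19 entry=0x17007 [P=1 RW=1 US=1 PS=0]
  L1: frame=0x17 idx=12 entry=0x19087 [P=1 RW=1 US=1 PS=1]
  ⇒ phys 0x196DA (huge @L1)  [2 reads]
#1 VA=0x186C3A00C8B (r,kernel):
  L0: frame=0x14 idx=3 entry=0x1D007 [P=1 RW=1 US=1 PS=0]
  L1: frame=0x1D idx=27 entry=0x21007 [P=1 RW=1 US=1 PS=0]
  L2: frame=0x21 idx=29 entry=0x25087 [P=1 RW=1 US=1 PS=1]
  ⇒ phys 0x25C8B (huge @L2)  [3 reads]
#2 VA=0xA06C0000B68 (r,kernel):
  L0: frame=0x14 idx=20 entry=0x26007 [P=1 RW=1 US=1 PS=0]
  L1: frame=0x26 idx=27 entry=0x27087 [P=1 RW=1 US=1 PS=1]
  ⇒ phys 0x27B68 (huge @L1)  [2 reads]

Access #0 fault: NONE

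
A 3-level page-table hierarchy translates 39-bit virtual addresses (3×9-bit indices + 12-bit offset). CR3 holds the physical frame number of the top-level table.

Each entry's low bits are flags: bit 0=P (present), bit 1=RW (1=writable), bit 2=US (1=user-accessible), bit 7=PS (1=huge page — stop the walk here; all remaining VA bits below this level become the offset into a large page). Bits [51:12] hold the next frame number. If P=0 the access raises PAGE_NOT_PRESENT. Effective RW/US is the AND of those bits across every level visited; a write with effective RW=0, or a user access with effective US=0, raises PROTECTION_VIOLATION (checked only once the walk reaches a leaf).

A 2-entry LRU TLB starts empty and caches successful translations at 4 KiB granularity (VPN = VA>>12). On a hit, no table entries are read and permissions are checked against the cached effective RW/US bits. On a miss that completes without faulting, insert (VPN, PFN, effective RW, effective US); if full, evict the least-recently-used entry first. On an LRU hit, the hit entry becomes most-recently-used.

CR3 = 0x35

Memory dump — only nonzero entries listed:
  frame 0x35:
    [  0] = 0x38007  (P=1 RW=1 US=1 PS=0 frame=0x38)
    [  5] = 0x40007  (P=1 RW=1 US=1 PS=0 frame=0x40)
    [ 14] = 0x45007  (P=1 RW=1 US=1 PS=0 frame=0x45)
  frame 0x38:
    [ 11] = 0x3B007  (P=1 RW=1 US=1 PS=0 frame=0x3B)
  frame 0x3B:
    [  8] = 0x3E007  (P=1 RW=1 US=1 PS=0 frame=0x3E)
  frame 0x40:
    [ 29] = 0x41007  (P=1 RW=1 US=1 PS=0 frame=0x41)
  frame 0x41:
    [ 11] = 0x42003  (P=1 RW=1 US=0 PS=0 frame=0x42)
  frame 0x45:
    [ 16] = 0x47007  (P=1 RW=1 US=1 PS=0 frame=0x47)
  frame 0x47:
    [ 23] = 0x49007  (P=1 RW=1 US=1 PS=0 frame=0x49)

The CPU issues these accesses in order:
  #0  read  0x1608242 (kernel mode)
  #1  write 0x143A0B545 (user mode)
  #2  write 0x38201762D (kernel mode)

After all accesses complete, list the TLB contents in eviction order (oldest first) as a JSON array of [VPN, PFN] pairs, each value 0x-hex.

Walk each access:
#0 VA=0x1608242 (r,kernel):
  [0] read 0x35 idx=0: raw=0x38007 flags P=1 W=1 U=1 S=0
  [1] read 0x38 idx=11: raw=0x3B007 flags P=1 W=1 U=1 S=0
  [2] read 0x3B idx=8: raw=0x3E007 flags P=1 W=1 U=1 S=0
  ✓ 0x3E242  — 3 lookups
#1 VA=0x143A0B545 (w,user):
  [0] read 0x35 idx=5: raw=0x40007 flags P=1 W=1 U=1 S=0
  [1] read 0x40 idx=29: raw=0x41007 flags P=1 W=1 U=1 S=0
  [2] read 0x41 idx=11: raw=0x42003 flags P=1 W=1 U=0 S=0
  ⇒ fault: PROTECTION_VIOLATION  — 3 lookups
#2 VA=0x38201762D (w,kernel):
  [0] read 0x35 idx=14: raw=0x45007 flags P=1 W=1 U=1 S=0
  [1] read 0x45 idx=16: raw=0x47007 flags P=1 W=1 U=1 S=0
  [2] read 0x47 idx=23: raw=0x49007 flags P=1 W=1 U=1 S=0
  ✓ 0x4962D  — 3 lookups

TLB: [["0x1608", "0x3E"], ["0x382017", "0x49"]]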